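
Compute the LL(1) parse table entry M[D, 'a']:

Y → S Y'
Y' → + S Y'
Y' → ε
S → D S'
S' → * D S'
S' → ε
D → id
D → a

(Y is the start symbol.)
To find M[D, 'a'], we find productions for D where 'a' is in the predict set (PREDICT(N → α) = (FIRST(α) \ {ε}) ∪ (FOLLOW(N) if α ⇒* ε)).

D → id: PREDICT = { 'id' }
D → a: PREDICT = { 'a' }
  'a' is in predict set, so this production goes in M[D, 'a']

M[D, 'a'] = D → a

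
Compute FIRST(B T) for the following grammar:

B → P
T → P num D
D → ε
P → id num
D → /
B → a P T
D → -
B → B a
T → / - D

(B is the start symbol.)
{ 'a', 'id' }

FIRST sets of the non-terminals involved (from the grammar, by fixed-point iteration):
  FIRST(B) = { 'a', 'id' }

To compute FIRST(B T), process the symbols left to right:
Symbol B is a non-terminal. Add FIRST(B) \ {ε} = { 'a', 'id' }
B is not nullable (ε ∉ FIRST(B)), so stop here.
FIRST(B T) = { 'a', 'id' }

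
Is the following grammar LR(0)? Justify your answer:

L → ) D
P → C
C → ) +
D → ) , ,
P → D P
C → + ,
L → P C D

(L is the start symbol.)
A grammar is LR(0) if no state in the canonical LR(0) collection has:
  - both a shift item (dot before a terminal) and a complete item (shift-reduce conflict), or
  - two or more complete items (reduce-reduce conflict; the accept item [L' → L .] counts as a complete item here).

Augment with L' → L and build the canonical LR(0) collection (I0 = CLOSURE({[L' → . L]}), then GOTO on every symbol after a dot until no new states appear). It has 18 states:
  I0: { [C → . ) +], [C → . + ,], [D → . ) , ,], [L → . ) D], [L → . P C D], [L' → . L], [P → . C], [P → . D P] }  — shift
  I1: { [C → ) . +], [D → ) . , ,], [D → . ) , ,], [L → ) . D] }  — shift
  I2: { [C → + . ,] }  — shift
  I3: { [P → C .] }  — reduce
  I4: { [C → . ) +], [C → . + ,], [D → . ) , ,], [P → . C], [P → . D P], [P → D . P] }  — shift
  I5: { [L' → L .] }  — accept
  I6: { [C → . ) +], [C → . + ,], [L → P . C D] }  — shift
  I7: { [C → ) . +] }  — shift
  I8: { [D → . ) , ,], [L → P C . D] }  — shift
  I9: { [D → ) . , ,] }  — shift
  I10: { [L → P C D .] }  — reduce
  I11: { [D → ) , . ,] }  — shift
  I12: { [D → ) , , .] }  — reduce
  I13: { [C → ) + .] }  — reduce
  I14: { [C → ) . +], [D → ) . , ,] }  — shift
  I15: { [P → D P .] }  — reduce
  I16: { [C → + , .] }  — reduce
  I17: { [L → ) D .] }  — reduce

Every state is either a pure shift/goto state or contains exactly one complete item and nothing to shift — no conflicts. The grammar is LR(0).

Answer: Yes, the grammar is LR(0)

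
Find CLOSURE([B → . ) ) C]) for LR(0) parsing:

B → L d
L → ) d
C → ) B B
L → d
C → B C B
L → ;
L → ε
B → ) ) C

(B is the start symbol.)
{ [B → . ) ) C] }

To compute CLOSURE, for each item [A → α.Bβ] where B is a non-terminal, add [B → .γ] for all productions B → γ; repeat for the newly added items until nothing changes.

Start with: [B → . ) ) C]
The dot precedes the terminal ')', so nothing is added.

CLOSURE = { [B → . ) ) C] }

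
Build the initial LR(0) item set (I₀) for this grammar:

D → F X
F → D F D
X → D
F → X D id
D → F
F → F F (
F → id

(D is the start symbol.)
First, augment the grammar with D' → D
I₀ = CLOSURE({ [D' → . D] }):
  [D' → . D] has the dot before D: add [D → . F X], [D → . F]
  [D → . F X] has the dot before F: add [F → . D F D], [F → . X D id], [F → . F F (], [F → . id]
  [F → . X D id] has the dot before X: add [X → . D]
No further items can be added.

I₀ = { [D → . F X], [D → . F], [D' → . D], [F → . D F D], [F → . F F (], [F → . X D id], [F → . id], [X → . D] }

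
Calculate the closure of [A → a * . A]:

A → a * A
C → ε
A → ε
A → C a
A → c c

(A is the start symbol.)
{ [A → . C a], [A → . a * A], [A → . c c], [A → .], [A → a * . A], [C → .] }

Start with: [A → a * . A]
  [A → a * . A] has the dot before A: add [A → . a * A], [A → .], [A → . C a], [A → . c c]
  [A → . C a] has the dot before C: add [C → .]
No further items can be added.

CLOSURE = { [A → . C a], [A → . a * A], [A → . c c], [A → .], [A → a * . A], [C → .] }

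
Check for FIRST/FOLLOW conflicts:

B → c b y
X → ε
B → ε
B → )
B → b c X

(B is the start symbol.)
No FIRST/FOLLOW conflicts.

A FIRST/FOLLOW conflict occurs when a non-terminal N has a nullable alternative N → β (β ⇒* ε) and another alternative N → α with FIRST(α) ∩ FOLLOW(N) ≠ ∅: on such a lookahead the parser cannot decide between expanding α and letting N vanish via β.

Nullable non-terminals: B, X.

B: nullable alternative(s) B → ε; FOLLOW(B) = { $ }
  B → c b y: FIRST \ {ε} = { 'c' } — disjoint from FOLLOW(B)
  B → ε: FIRST \ {ε} = { } — this is the only nullable alternative, skip
  B → ): FIRST \ {ε} = { ')' } — disjoint from FOLLOW(B)
  B → b c X: FIRST \ {ε} = { 'b' } — disjoint from FOLLOW(B)
X has a nullable alternative but only one production, so nothing to check.

No FIRST/FOLLOW conflicts found.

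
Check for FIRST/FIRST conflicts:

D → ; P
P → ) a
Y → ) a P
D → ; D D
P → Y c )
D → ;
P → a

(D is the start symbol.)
FIRST sets of the non-terminals at (or reachable through a nullable prefix from) the front of some alternative:
  FIRST(Y) = { ')' }

Productions for D:
  D → ; P: FIRST = { ';' }
  D → ; D D: FIRST = { ';' }
  D → ;: FIRST = { ';' }
Productions for P:
  P → ) a: FIRST = { ')' }
  P → Y c ): FIRST = { ')' }
  P → a: FIRST = { 'a' }
Y has only one production, so no FIRST/FIRST conflict is possible there.

Conflict for D: D → ; P and D → ; D D
  Overlap: { ';' }
Conflict for D: D → ; P and D → ;
  Overlap: { ';' }
Conflict for D: D → ; D D and D → ;
  Overlap: { ';' }
Conflict for P: P → ) a and P → Y c )
  Overlap: { ')' }

Answer: Yes. D → ';' P / D → ';' D D on { ';' }; D → ';' P / D → ';' on { ';' }; D → ';' D D / D → ';' on { ';' }; P → ')' a / P → Y c ')' on { ')' }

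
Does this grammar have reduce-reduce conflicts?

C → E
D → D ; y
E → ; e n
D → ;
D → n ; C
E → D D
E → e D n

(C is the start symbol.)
A reduce-reduce conflict occurs when an LR(0) state has two complete items [A → α .] and [B → β .] — both call for a reduction, and with no lookahead the parser cannot choose between them.

Augment with C' → C and build the canonical LR(0) collection (I0 = CLOSURE({[C' → . C]}), then GOTO on every symbol after a dot until no new states appear). It has 18 states:
  I0: { [C → . E], [C' → . C], [D → . ;], [D → . D ; y], [D → . n ; C], [E → . ; e n], [E → . D D], [E → . e D n] }  — shift
  I1: { [D → ; .], [E → ; . e n] }  — shift, reduce
  I2: { [C' → C .] }  — accept
  I3: { [D → . ;], [D → . D ; y], [D → . n ; C], [D → D . ; y], [E → D . D] }  — shift
  I4: { [C → E .] }  — reduce
  I5: { [D → . ;], [D → . D ; y], [D → . n ; C], [E → e . D n] }  — shift
  I6: { [D → n . ; C] }  — shift
  I7: { [C → . E], [D → . ;], [D → . D ; y], [D → . n ; C], [D → n ; . C], [E → . ; e n], [E → . D D], [E → . e D n] }  — shift
  I8: { [D → n ; C .] }  — reduce
  I9: { [D → ; .] }  — reduce
  I10: { [D → D . ; y], [E → e D . n] }  — shift
  I11: { [D → D ; . y] }  — shift
  I12: { [E → e D n .] }  — reduce
  I13: { [D → D ; y .] }  — reduce
  I14: { [D → ; .], [D → D ; . y] }  — shift, reduce
  I15: { [D → D . ; y], [E → D D .] }  — shift, reduce
  I16: { [E → ; e . n] }  — shift
  I17: { [E → ; e n .] }  — reduce

No state contains more than one complete item.

Answer: No reduce-reduce conflicts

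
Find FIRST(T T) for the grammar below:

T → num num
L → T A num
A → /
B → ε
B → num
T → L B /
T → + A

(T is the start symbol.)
FIRST sets of the non-terminals involved (from the grammar, by fixed-point iteration):
  FIRST(T) = { '+', 'num' }

To compute FIRST(T T), process the symbols left to right:
Symbol T is a non-terminal. Add FIRST(T) \ {ε} = { '+', 'num' }
T is not nullable (ε ∉ FIRST(T)), so stop here.
FIRST(T T) = { '+', 'num' }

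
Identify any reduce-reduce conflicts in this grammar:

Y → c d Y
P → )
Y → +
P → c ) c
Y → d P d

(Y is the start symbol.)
No reduce-reduce conflicts

A reduce-reduce conflict occurs when an LR(0) state has two complete items [A → α .] and [B → β .] — both call for a reduction, and with no lookahead the parser cannot choose between them.

Augment with Y' → Y and build the canonical LR(0) collection (I0 = CLOSURE({[Y' → . Y]}), then GOTO on every symbol after a dot until no new states appear). It has 13 states:
  I0: { [Y → . +], [Y → . c d Y], [Y → . d P d], [Y' → . Y] }  — shift
  I1: { [Y → + .] }  — reduce
  I2: { [Y' → Y .] }  — accept
  I3: { [Y → c . d Y] }  — shift
  I4: { [P → . )], [P → . c ) c], [Y → d . P d] }  — shift
  I5: { [P → ) .] }  — reduce
  I6: { [Y → d P . d] }  — shift
  I7: { [P → c . ) c] }  — shift
  I8: { [P → c ) . c] }  — shift
  I9: { [P → c ) c .] }  — reduce
  I10: { [Y → d P d .] }  — reduce
  I11: { [Y → . +], [Y → . c d Y], [Y → . d P d], [Y → c d . Y] }  — shift
  I12: { [Y → c d Y .] }  — reduce

No state contains more than one complete item.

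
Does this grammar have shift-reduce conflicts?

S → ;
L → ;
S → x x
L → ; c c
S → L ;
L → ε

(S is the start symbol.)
Yes — I0: [L → .] vs [L → . ;]; I1: [L → ; .] vs [L → ; . c c]

A shift-reduce conflict occurs when an LR(0) state has both:
  - a complete (reduce) item [A → α .] (dot at the end), and
  - a shift item [B → β . c γ] (dot before a terminal).

Augment with S' → S and build the canonical LR(0) collection (I0 = CLOSURE({[S' → . S]}), then GOTO on every symbol after a dot until no new states appear). It has 9 states:
  I0: { [L → . ; c c], [L → . ;], [L → .], [S → . ;], [S → . L ;], [S → . x x], [S' → . S] }  — shift, reduce
  I1: { [L → ; . c c], [L → ; .], [S → ; .] }  — shift, 2 reduces
  I2: { [S → L . ;] }  — shift
  I3: { [S' → S .] }  — accept
  I4: { [S → x . x] }  — shift
  I5: { [S → x x .] }  — reduce
  I6: { [S → L ; .] }  — reduce
  I7: { [L → ; c . c] }  — shift
  I8: { [L → ; c c .] }  — reduce

I0 contains reduce item [L → .] and shift items [L → . ;], [L → . ; c c], [S → . ;], [S → . x x] — shift-reduce conflict.
I1 contains reduce items [L → ; .], [S → ; .] and shift item [L → ; . c c] — shift-reduce conflict.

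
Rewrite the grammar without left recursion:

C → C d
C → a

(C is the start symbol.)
C → a C'
C' → d C'
C' → ε

C is directly left-recursive. The standard transformation for
  A → A α₁ | ... | A α_m | β₁ | ... | β_n
is
  A  → β₁ A' | ... | β_n A'
  A' → α₁ A' | ... | α_m A' | ε

C → a becomes C → a C'
C → C d becomes C' → d C'
Add C' → ε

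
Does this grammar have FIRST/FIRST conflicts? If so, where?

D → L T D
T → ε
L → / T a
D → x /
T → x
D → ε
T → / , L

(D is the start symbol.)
A FIRST/FIRST conflict occurs when two productions N → α and N → β for the same non-terminal have FIRST(α) ∩ FIRST(β) ≠ ∅ (with ε ∈ FIRST of a nullable right-hand side, so two nullable alternatives also conflict).

FIRST sets of the non-terminals at (or reachable through a nullable prefix from) the front of some alternative:
  FIRST(L) = { '/' }

Productions for D:
  D → L T D: FIRST = { '/' }
  D → x /: FIRST = { 'x' }
  D → ε: FIRST = { ε }
Productions for T:
  T → ε: FIRST = { ε }
  T → x: FIRST = { 'x' }
  T → / , L: FIRST = { '/' }
L has only one production, so no FIRST/FIRST conflict is possible there.

All alternatives of each non-terminal have pairwise disjoint FIRST sets.

Answer: No FIRST/FIRST conflicts.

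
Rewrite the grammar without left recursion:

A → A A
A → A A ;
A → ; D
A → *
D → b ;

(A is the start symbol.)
A → ; D A'
A → * A'
A' → A A'
A' → A ; A'
A' → ε
D → b ;

A is directly left-recursive. The standard transformation for
  A → A α₁ | ... | A α_m | β₁ | ... | β_n
is
  A  → β₁ A' | ... | β_n A'
  A' → α₁ A' | ... | α_m A' | ε

A → ; D becomes A → ; D A'
A → * becomes A → * A'
A → A A becomes A' → A A'
A → A A ; becomes A' → A ; A'
Add A' → ε

Productions for other non-terminals are unchanged:
  D → b ;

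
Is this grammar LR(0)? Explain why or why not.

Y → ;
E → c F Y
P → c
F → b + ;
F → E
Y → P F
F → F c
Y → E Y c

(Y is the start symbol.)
No. Shift-reduce conflict between [P → c .] and [E → . c F Y]

Augment with Y' → Y and build the canonical LR(0) collection (I0 = CLOSURE({[Y' → . Y]}), then GOTO on every symbol after a dot until no new states appear). It has 18 states:
  I0: { [E → . c F Y], [P → . c], [Y → . ;], [Y → . E Y c], [Y → . P F], [Y' → . Y] }  — shift
  I1: { [Y → ; .] }  — reduce
  I2: { [E → . c F Y], [P → . c], [Y → . ;], [Y → . E Y c], [Y → . P F], [Y → E . Y c] }  — shift
  I3: { [E → . c F Y], [F → . E], [F → . F c], [F → . b + ;], [Y → P . F] }  — shift
  I4: { [Y' → Y .] }  — accept
  I5: { [E → . c F Y], [E → c . F Y], [F → . E], [F → . F c], [F → . b + ;], [P → c .] }  — shift, reduce
  I6: { [F → E .] }  — reduce
  I7: { [E → . c F Y], [E → c F . Y], [F → F . c], [P → . c], [Y → . ;], [Y → . E Y c], [Y → . P F] }  — shift
  I8: { [F → b . + ;] }  — shift
  I9: { [E → . c F Y], [E → c . F Y], [F → . E], [F → . F c], [F → . b + ;] }  — shift
  I10: { [F → b + . ;] }  — shift
  I11: { [F → b + ; .] }  — reduce
  I12: { [E → c F Y .] }  — reduce
  I13: { [E → . c F Y], [E → c . F Y], [F → . E], [F → . F c], [F → . b + ;], [F → F c .], [P → c .] }  — shift, 2 reduces
  I14: { [F → F . c], [Y → P F .] }  — shift, reduce
  I15: { [F → F c .] }  — reduce
  I16: { [Y → E Y . c] }  — shift
  I17: { [Y → E Y c .] }  — reduce

Conflict in state I5:
  Shift-reduce conflict between [P → c .] and [E → . c F Y]
So the grammar is NOT LR(0).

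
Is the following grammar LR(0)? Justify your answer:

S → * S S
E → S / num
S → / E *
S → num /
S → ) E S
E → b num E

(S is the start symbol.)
A grammar is LR(0) if no state in the canonical LR(0) collection has:
  - both a shift item (dot before a terminal) and a complete item (shift-reduce conflict), or
  - two or more complete items (reduce-reduce conflict; the accept item [S' → S .] counts as a complete item here).

Augment with S' → S and build the canonical LR(0) collection (I0 = CLOSURE({[S' → . S]}), then GOTO on every symbol after a dot until no new states appear). It has 19 states:
  I0: { [S → . ) E S], [S → . * S S], [S → . / E *], [S → . num /], [S' → . S] }  — shift
  I1: { [E → . S / num], [E → . b num E], [S → ) . E S], [S → . ) E S], [S → . * S S], [S → . / E *], [S → . num /] }  — shift
  I2: { [S → * . S S], [S → . ) E S], [S → . * S S], [S → . / E *], [S → . num /] }  — shift
  I3: { [E → . S / num], [E → . b num E], [S → . ) E S], [S → . * S S], [S → . / E *], [S → . num /], [S → / . E *] }  — shift
  I4: { [S' → S .] }  — accept
  I5: { [S → num . /] }  — shift
  I6: { [S → num / .] }  — reduce
  I7: { [S → / E . *] }  — shift
  I8: { [E → S . / num] }  — shift
  I9: { [E → b . num E] }  — shift
  I10: { [E → . S / num], [E → . b num E], [E → b num . E], [S → . ) E S], [S → . * S S], [S → . / E *], [S → . num /] }  — shift
  I11: { [E → b num E .] }  — reduce
  I12: { [E → S / . num] }  — shift
  I13: { [E → S / num .] }  — reduce
  I14: { [S → / E * .] }  — reduce
  I15: { [S → * S . S], [S → . ) E S], [S → . * S S], [S → . / E *], [S → . num /] }  — shift
  I16: { [S → * S S .] }  — reduce
  I17: { [S → ) E . S], [S → . ) E S], [S → . * S S], [S → . / E *], [S → . num /] }  — shift
  I18: { [S → ) E S .] }  — reduce

Every state is either a pure shift/goto state or contains exactly one complete item and nothing to shift — no conflicts. The grammar is LR(0).

Answer: Yes, the grammar is LR(0)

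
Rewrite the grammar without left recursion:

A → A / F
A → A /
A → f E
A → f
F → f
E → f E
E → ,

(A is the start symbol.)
A is directly left-recursive. The standard transformation for
  A → A α₁ | ... | A α_m | β₁ | ... | β_n
is
  A  → β₁ A' | ... | β_n A'
  A' → α₁ A' | ... | α_m A' | ε

A → f E becomes A → f E A'
A → f becomes A → f A'
A → A / F becomes A' → / F A'
A → A / becomes A' → / A'
Add A' → ε

Productions for other non-terminals are unchanged:
  F → f
  E → f E
  E → ,

Resulting grammar:
A → f E A'
A → f A'
A' → / F A'
A' → / A'
A' → ε
F → f
E → f E
E → ,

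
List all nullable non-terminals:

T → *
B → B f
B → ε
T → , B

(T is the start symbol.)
{ 'B' }

ε-productions: B → ε
So B is immediately nullable.
No further non-terminal can be added: every production for the remaining non-terminals contains a terminal or a non-nullable non-terminal.
Nullable = { 'B' }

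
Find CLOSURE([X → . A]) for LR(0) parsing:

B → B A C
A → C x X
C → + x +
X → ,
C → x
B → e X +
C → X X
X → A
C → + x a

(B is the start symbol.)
{ [A → . C x X], [C → . + x +], [C → . + x a], [C → . X X], [C → . x], [X → . ,], [X → . A] }

To compute CLOSURE, for each item [A → α.Bβ] where B is a non-terminal, add [B → .γ] for all productions B → γ; repeat for the newly added items until nothing changes.

Start with: [X → . A]
  [X → . A] has the dot before A: add [A → . C x X]
  [A → . C x X] has the dot before C: add [C → . + x +], [C → . x], [C → . X X], [C → . + x a]
  [C → . X X] has the dot before X: add [X → . ,]
No further items can be added.

CLOSURE = { [A → . C x X], [C → . + x +], [C → . + x a], [C → . X X], [C → . x], [X → . ,], [X → . A] }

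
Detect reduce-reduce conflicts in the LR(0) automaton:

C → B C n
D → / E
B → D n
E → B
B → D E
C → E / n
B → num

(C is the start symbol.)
Augment with C' → C and build the canonical LR(0) collection (I0 = CLOSURE({[C' → . C]}), then GOTO on every symbol after a dot until no new states appear). It has 15 states:
  I0: { [B → . D E], [B → . D n], [B → . num], [C → . B C n], [C → . E / n], [C' → . C], [D → . / E], [E → . B] }  — shift
  I1: { [B → . D E], [B → . D n], [B → . num], [D → . / E], [D → / . E], [E → . B] }  — shift
  I2: { [B → . D E], [B → . D n], [B → . num], [C → . B C n], [C → . E / n], [C → B . C n], [D → . / E], [E → . B], [E → B .] }  — shift, reduce
  I3: { [C' → C .] }  — accept
  I4: { [B → . D E], [B → . D n], [B → . num], [B → D . E], [B → D . n], [D → . / E], [E → . B] }  — shift
  I5: { [C → E . / n] }  — shift
  I6: { [B → num .] }  — reduce
  I7: { [C → E / . n] }  — shift
  I8: { [C → E / n .] }  — reduce
  I9: { [E → B .] }  — reduce
  I10: { [B → D E .] }  — reduce
  I11: { [B → D n .] }  — reduce
  I12: { [C → B C . n] }  — shift
  I13: { [C → B C n .] }  — reduce
  I14: { [D → / E .] }  — reduce

No state contains more than one complete item.

Answer: No reduce-reduce conflicts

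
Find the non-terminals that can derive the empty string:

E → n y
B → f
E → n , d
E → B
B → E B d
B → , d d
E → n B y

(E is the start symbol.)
None

There are no ε-productions, so no non-terminal can derive ε.
No non-terminals are nullable.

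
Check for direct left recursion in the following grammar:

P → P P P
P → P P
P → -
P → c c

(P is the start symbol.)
Direct left recursion occurs when N → N α for some non-terminal N (the right-hand side begins with the left-hand side itself).

P → P P P: LEFT RECURSIVE (starts with P)
P → P P: LEFT RECURSIVE (starts with P)
P → -: starts with '-'
P → c c: starts with c

The grammar has direct left recursion on: P.

Answer: Yes, P is left-recursive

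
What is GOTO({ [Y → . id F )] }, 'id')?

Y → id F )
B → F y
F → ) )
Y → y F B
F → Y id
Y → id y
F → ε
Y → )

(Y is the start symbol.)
GOTO(I, 'id') = CLOSURE({ [A → αX.β] : [A → α.Xβ] ∈ I, X = 'id' })

Items with dot before 'id', with the dot advanced:
  [Y → . id F )] → [Y → id . F )]
Closure of the advanced items:
  [Y → id . F )] has the dot before F: add [F → . ) )], [F → . Y id], [F → .]
  [F → . Y id] has the dot before Y: add [Y → . id F )], [Y → . y F B], [Y → . id y], [Y → . )]

GOTO = { [F → . ) )], [F → . Y id], [F → .], [Y → . )], [Y → . id F )], [Y → . id y], [Y → . y F B], [Y → id . F )] }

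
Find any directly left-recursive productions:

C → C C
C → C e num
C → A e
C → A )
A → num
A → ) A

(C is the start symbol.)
C → C C: LEFT RECURSIVE (starts with C)
C → C e num: LEFT RECURSIVE (starts with C)
C → A e: starts with A
C → A ): starts with A
A → num: starts with num
A → ) A: starts with ')'

The grammar has direct left recursion on: C.

Answer: Yes, C is left-recursive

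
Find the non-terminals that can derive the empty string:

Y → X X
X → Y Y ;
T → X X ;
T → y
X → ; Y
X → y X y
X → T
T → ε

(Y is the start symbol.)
{ 'T', 'X', 'Y' }

A non-terminal is nullable if it can derive ε (the empty string): either it has an ε-production, or it has a production whose right-hand side consists entirely of nullable non-terminals.

ε-productions: T → ε
So T is immediately nullable.
X → T: every symbol on the right is nullable, so X is nullable too.
Y → X X: every symbol on the right is nullable, so Y is nullable too.
Every non-terminal is now nullable.
Nullable = { 'T', 'X', 'Y' }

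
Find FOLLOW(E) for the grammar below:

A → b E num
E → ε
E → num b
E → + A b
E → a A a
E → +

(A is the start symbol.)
To compute FOLLOW(E), find every occurrence of E on a right-hand side N → α E β: add FIRST(β) \ {ε}, and if β is empty or nullable also add FOLLOW(N). Iterate to a fixed point.

In A → b E num: E is followed by num, add FIRST(num) \ {ε} = { 'num' }

Taking the union: FOLLOW(E) = { 'num' }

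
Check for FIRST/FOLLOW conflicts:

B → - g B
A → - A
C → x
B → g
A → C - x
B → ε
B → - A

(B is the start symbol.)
Nullable non-terminals: B.

B: nullable alternative(s) B → ε; FOLLOW(B) = { $ }
  B → - g B: FIRST \ {ε} = { '-' } — disjoint from FOLLOW(B)
  B → g: FIRST \ {ε} = { 'g' } — disjoint from FOLLOW(B)
  B → ε: FIRST \ {ε} = { } — this is the only nullable alternative, skip
  B → - A: FIRST \ {ε} = { '-' } — disjoint from FOLLOW(B)

A, C have no nullable alternative, so no FIRST/FOLLOW check is needed there.

No FIRST/FOLLOW conflicts found.

Answer: No FIRST/FOLLOW conflicts.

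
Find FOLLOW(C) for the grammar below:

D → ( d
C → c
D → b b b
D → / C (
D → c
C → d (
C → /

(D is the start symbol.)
In D → / C (: C is followed by '(', add FIRST('(') \ {ε} = { '(' }

Taking the union: FOLLOW(C) = { '(' }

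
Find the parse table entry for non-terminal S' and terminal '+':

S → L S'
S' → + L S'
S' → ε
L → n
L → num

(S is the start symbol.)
S' → + L S'

To find M[S', '+'], we find productions for S' where '+' is in the predict set (PREDICT(N → α) = (FIRST(α) \ {ε}) ∪ (FOLLOW(N) if α ⇒* ε)).

Relevant sets:
  FOLLOW(S') = { $ }

S' → + L S': PREDICT = { '+' }
  '+' is in predict set, so this production goes in M[S', '+']
S' → ε: PREDICT = { $ }

M[S', '+'] = S' → + L S'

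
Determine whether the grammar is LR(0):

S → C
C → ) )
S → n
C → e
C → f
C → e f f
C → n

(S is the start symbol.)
No. Shift-reduce conflict between [C → e .] and [C → e . f f]

A grammar is LR(0) if no state in the canonical LR(0) collection has:
  - both a shift item (dot before a terminal) and a complete item (shift-reduce conflict), or
  - two or more complete items (reduce-reduce conflict; the accept item [S' → S .] counts as a complete item here).

Augment with S' → S and build the canonical LR(0) collection (I0 = CLOSURE({[S' → . S]}), then GOTO on every symbol after a dot until no new states appear). It has 10 states:
  I0: { [C → . ) )], [C → . e f f], [C → . e], [C → . f], [C → . n], [S → . C], [S → . n], [S' → . S] }  — shift
  I1: { [C → ) . )] }  — shift
  I2: { [S → C .] }  — reduce
  I3: { [S' → S .] }  — accept
  I4: { [C → e . f f], [C → e .] }  — shift, reduce
  I5: { [C → f .] }  — reduce
  I6: { [C → n .], [S → n .] }  — 2 reduces
  I7: { [C → e f . f] }  — shift
  I8: { [C → e f f .] }  — reduce
  I9: { [C → ) ) .] }  — reduce

Conflict in state I4:
  Shift-reduce conflict between [C → e .] and [C → e . f f]
So the grammar is NOT LR(0).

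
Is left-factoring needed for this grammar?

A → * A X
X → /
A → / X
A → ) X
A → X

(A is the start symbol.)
Left-factoring is needed when two productions for the same non-terminal
share a common prefix on the right-hand side.

Productions for A:
  A → * A X
  A → / X
  A → ) X
  A → X

No common prefixes found.

Answer: No, left-factoring is not needed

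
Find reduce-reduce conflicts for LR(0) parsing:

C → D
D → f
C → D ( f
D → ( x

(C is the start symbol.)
No reduce-reduce conflicts

Augment with C' → C and build the canonical LR(0) collection (I0 = CLOSURE({[C' → . C]}), then GOTO on every symbol after a dot until no new states appear). It has 8 states:
  I0: { [C → . D ( f], [C → . D], [C' → . C], [D → . ( x], [D → . f] }  — shift
  I1: { [D → ( . x] }  — shift
  I2: { [C' → C .] }  — accept
  I3: { [C → D . ( f], [C → D .] }  — shift, reduce
  I4: { [D → f .] }  — reduce
  I5: { [C → D ( . f] }  — shift
  I6: { [C → D ( f .] }  — reduce
  I7: { [D → ( x .] }  — reduce

No state contains more than one complete item.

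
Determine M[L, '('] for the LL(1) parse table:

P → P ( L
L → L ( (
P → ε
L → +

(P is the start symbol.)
To find M[L, '('], we find productions for L where '(' is in the predict set (PREDICT(N → α) = (FIRST(α) \ {ε}) ∪ (FOLLOW(N) if α ⇒* ε)).

Relevant sets:
  FIRST(L) = { '+' }

L → L ( (: PREDICT = { '+' }
L → +: PREDICT = { '+' }

M[L, '('] is empty (no production applies)

Answer: Empty (error entry)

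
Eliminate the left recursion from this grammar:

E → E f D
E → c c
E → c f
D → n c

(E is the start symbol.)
E is directly left-recursive. The standard transformation for
  A → A α₁ | ... | A α_m | β₁ | ... | β_n
is
  A  → β₁ A' | ... | β_n A'
  A' → α₁ A' | ... | α_m A' | ε

E → c c becomes E → c c E'
E → c f becomes E → c f E'
E → E f D becomes E' → f D E'
Add E' → ε

Productions for other non-terminals are unchanged:
  D → n c

Resulting grammar:
E → c c E'
E → c f E'
E' → f D E'
E' → ε
D → n c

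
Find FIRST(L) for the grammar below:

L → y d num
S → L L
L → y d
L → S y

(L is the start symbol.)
FIRST sets of the other non-terminals involved (by the same procedure, iterated to a fixed point):
  FIRST(S) = { 'y' }

From L → y d num:
  - y is a terminal: add 'y' and stop
From L → y d:
  - y is a terminal: add 'y' and stop
From L → S y:
  - S is a non-terminal: add FIRST(S) \ {ε} = { 'y' }
    S is not nullable, so stop

Collecting: FIRST(L) = { 'y' }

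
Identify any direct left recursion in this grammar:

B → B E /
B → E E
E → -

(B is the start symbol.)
Direct left recursion occurs when N → N α for some non-terminal N (the right-hand side begins with the left-hand side itself).

B → B E /: LEFT RECURSIVE (starts with B)
B → E E: starts with E
E → -: starts with '-'

The grammar has direct left recursion on: B.

Answer: Yes, B is left-recursive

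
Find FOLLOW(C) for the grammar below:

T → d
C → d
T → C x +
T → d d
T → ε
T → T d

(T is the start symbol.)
To compute FOLLOW(C), find every occurrence of C on a right-hand side N → α C β: add FIRST(β) \ {ε}, and if β is empty or nullable also add FOLLOW(N). Iterate to a fixed point.

In T → C x +: C is followed by x '+', add FIRST(x '+') \ {ε} = { 'x' }

Taking the union: FOLLOW(C) = { 'x' }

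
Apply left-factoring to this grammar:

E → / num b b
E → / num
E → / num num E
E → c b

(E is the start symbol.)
Left-factoring transforms A → αβ₁ | αβ₂ into A → αA' and A' → β₁ | β₂
(α is the longest common prefix among the alternatives). Repeat until
no nonterminal has two alternatives with a common prefix.

Round 1: E has alternatives sharing prefix '/ num'. Introduce E': E → / num E'
  Add: E' → b b
  Add: E' → ε
  Add: E' → num E

No remaining common prefixes — done.

Resulting grammar:
E → / num E'
E' → b b
E' → ε
E' → num E
E → c b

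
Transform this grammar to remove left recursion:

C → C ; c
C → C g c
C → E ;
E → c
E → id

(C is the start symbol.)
C is directly left-recursive. The standard transformation for
  A → A α₁ | ... | A α_m | β₁ | ... | β_n
is
  A  → β₁ A' | ... | β_n A'
  A' → α₁ A' | ... | α_m A' | ε

C → E ; becomes C → E ; C'
C → C ; c becomes C' → ; c C'
C → C g c becomes C' → g c C'
Add C' → ε

Productions for other non-terminals are unchanged:
  E → c
  E → id

Resulting grammar:
C → E ; C'
C' → ; c C'
C' → g c C'
C' → ε
E → c
E → id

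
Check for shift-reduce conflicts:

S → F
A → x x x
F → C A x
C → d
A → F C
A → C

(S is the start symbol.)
Yes — I6: [A → C .] vs [A → . x x x]

Augment with S' → S and build the canonical LR(0) collection (I0 = CLOSURE({[S' → . S]}), then GOTO on every symbol after a dot until no new states appear). It has 13 states:
  I0: { [C → . d], [F → . C A x], [S → . F], [S' → . S] }  — shift
  I1: { [A → . C], [A → . F C], [A → . x x x], [C → . d], [F → . C A x], [F → C . A x] }  — shift
  I2: { [S → F .] }  — reduce
  I3: { [S' → S .] }  — accept
  I4: { [C → d .] }  — reduce
  I5: { [F → C A . x] }  — shift
  I6: { [A → . C], [A → . F C], [A → . x x x], [A → C .], [C → . d], [F → . C A x], [F → C . A x] }  — shift, reduce
  I7: { [A → F . C], [C → . d] }  — shift
  I8: { [A → x . x x] }  — shift
  I9: { [A → x x . x] }  — shift
  I10: { [A → x x x .] }  — reduce
  I11: { [A → F C .] }  — reduce
  I12: { [F → C A x .] }  — reduce

I6 contains reduce item [A → C .] and shift items [A → . x x x], [C → . d] — shift-reduce conflict.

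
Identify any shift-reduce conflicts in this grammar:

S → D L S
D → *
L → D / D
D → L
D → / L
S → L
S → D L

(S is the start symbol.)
Yes — I8: [D → L .] vs [D → . *]; I11: [L → D / D .] vs [L → D . / D]

Augment with S' → S and build the canonical LR(0) collection (I0 = CLOSURE({[S' → . S]}), then GOTO on every symbol after a dot until no new states appear). It has 14 states:
  I0: { [D → . *], [D → . / L], [D → . L], [L → . D / D], [S → . D L S], [S → . D L], [S → . L], [S' → . S] }  — shift
  I1: { [D → * .] }  — reduce
  I2: { [D → . *], [D → . / L], [D → . L], [D → / . L], [L → . D / D] }  — shift
  I3: { [D → . *], [D → . / L], [D → . L], [L → . D / D], [L → D . / D], [S → D . L S], [S → D . L] }  — shift
  I4: { [D → L .], [S → L .] }  — 2 reduces
  I5: { [S' → S .] }  — accept
  I6: { [D → . *], [D → . / L], [D → . L], [D → / . L], [L → . D / D], [L → D / . D] }  — shift
  I7: { [L → D . / D] }  — shift
  I8: { [D → . *], [D → . / L], [D → . L], [D → L .], [L → . D / D], [S → . D L S], [S → . D L], [S → . L], [S → D L . S], [S → D L .] }  — shift, 2 reduces
  I9: { [S → D L S .] }  — reduce
  I10: { [D → . *], [D → . / L], [D → . L], [L → . D / D], [L → D / . D] }  — shift
  I11: { [L → D . / D], [L → D / D .] }  — shift, reduce
  I12: { [D → L .] }  — reduce
  I13: { [D → / L .], [D → L .] }  — 2 reduces

I8 contains reduce items [D → L .], [S → D L .] and shift items [D → . *], [D → . / L] — shift-reduce conflict.
I11 contains reduce item [L → D / D .] and shift item [L → D . / D] — shift-reduce conflict.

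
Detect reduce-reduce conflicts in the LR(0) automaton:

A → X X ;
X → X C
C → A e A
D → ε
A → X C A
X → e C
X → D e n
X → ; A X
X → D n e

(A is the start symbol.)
Yes — I10: [D → .] vs [X → X C .]; I12: [A → X X ; .] vs [D → .]; I14: [D → .] vs [X → ; A X .]

A reduce-reduce conflict occurs when an LR(0) state has two complete items [A → α .] and [B → β .] — both call for a reduction, and with no lookahead the parser cannot choose between them.

Augment with A' → A and build the canonical LR(0) collection (I0 = CLOSURE({[A' → . A]}), then GOTO on every symbol after a dot until no new states appear). It has 21 states:
  I0: { [A → . X C A], [A → . X X ;], [A' → . A], [D → .], [X → . ; A X], [X → . D e n], [X → . D n e], [X → . X C], [X → . e C] }  — shift, reduce
  I1: { [A → . X C A], [A → . X X ;], [D → .], [X → . ; A X], [X → . D e n], [X → . D n e], [X → . X C], [X → . e C], [X → ; . A X] }  — shift, reduce
  I2: { [A' → A .] }  — accept
  I3: { [X → D . e n], [X → D . n e] }  — shift
  I4: { [A → . X C A], [A → . X X ;], [A → X . C A], [A → X . X ;], [C → . A e A], [D → .], [X → . ; A X], [X → . D e n], [X → . D n e], [X → . X C], [X → . e C], [X → X . C] }  — shift, reduce
  I5: { [A → . X C A], [A → . X X ;], [C → . A e A], [D → .], [X → . ; A X], [X → . D e n], [X → . D n e], [X → . X C], [X → . e C], [X → e . C] }  — shift, reduce
  I6: { [C → A . e A] }  — shift
  I7: { [X → e C .] }  — reduce
  I8: { [A → . X C A], [A → . X X ;], [C → A e . A], [D → .], [X → . ; A X], [X → . D e n], [X → . D n e], [X → . X C], [X → . e C] }  — shift, reduce
  I9: { [C → A e A .] }  — reduce
  I10: { [A → . X C A], [A → . X X ;], [A → X C . A], [D → .], [X → . ; A X], [X → . D e n], [X → . D n e], [X → . X C], [X → . e C], [X → X C .] }  — shift, 2 reduces
  I11: { [A → . X C A], [A → . X X ;], [A → X . C A], [A → X . X ;], [A → X X . ;], [C → . A e A], [D → .], [X → . ; A X], [X → . D e n], [X → . D n e], [X → . X C], [X → . e C], [X → X . C] }  — shift, reduce
  I12: { [A → . X C A], [A → . X X ;], [A → X X ; .], [D → .], [X → . ; A X], [X → . D e n], [X → . D n e], [X → . X C], [X → . e C], [X → ; . A X] }  — shift, 2 reduces
  I13: { [D → .], [X → . ; A X], [X → . D e n], [X → . D n e], [X → . X C], [X → . e C], [X → ; A . X] }  — shift, reduce
  I14: { [A → . X C A], [A → . X X ;], [C → . A e A], [D → .], [X → . ; A X], [X → . D e n], [X → . D n e], [X → . X C], [X → . e C], [X → ; A X .], [X → X . C] }  — shift, 2 reduces
  I15: { [X → X C .] }  — reduce
  I16: { [A → X C A .] }  — reduce
  I17: { [X → D e . n] }  — shift
  I18: { [X → D n . e] }  — shift
  I19: { [X → D n e .] }  — reduce
  I20: { [X → D e n .] }  — reduce

I10 contains complete items [D → .], [X → X C .] — reduce-reduce conflict.
I12 contains complete items [A → X X ; .], [D → .] — reduce-reduce conflict.
I14 contains complete items [D → .], [X → ; A X .] — reduce-reduce conflict.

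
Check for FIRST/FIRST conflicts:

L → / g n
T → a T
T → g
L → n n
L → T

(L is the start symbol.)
FIRST sets of the non-terminals at (or reachable through a nullable prefix from) the front of some alternative:
  FIRST(T) = { 'a', 'g' }

Productions for L:
  L → / g n: FIRST = { '/' }
  L → n n: FIRST = { 'n' }
  L → T: FIRST = { 'a', 'g' }
Productions for T:
  T → a T: FIRST = { 'a' }
  T → g: FIRST = { 'g' }

All alternatives of each non-terminal have pairwise disjoint FIRST sets.

Answer: No FIRST/FIRST conflicts.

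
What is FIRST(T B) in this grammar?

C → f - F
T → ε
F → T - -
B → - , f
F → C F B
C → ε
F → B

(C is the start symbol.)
{ '-' }

FIRST sets of the non-terminals involved (from the grammar, by fixed-point iteration):
  FIRST(T) = { ε }
  FIRST(B) = { '-' }

To compute FIRST(T B), process the symbols left to right:
Symbol T is a non-terminal. Add FIRST(T) \ {ε} = { }
T is nullable (ε ∈ FIRST(T)), continue to the next symbol.
Symbol B is a non-terminal. Add FIRST(B) \ {ε} = { '-' }
B is not nullable (ε ∉ FIRST(B)), so stop here.
FIRST(T B) = { '-' }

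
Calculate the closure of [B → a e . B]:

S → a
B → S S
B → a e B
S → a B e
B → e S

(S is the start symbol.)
To compute CLOSURE, for each item [A → α.Bβ] where B is a non-terminal, add [B → .γ] for all productions B → γ; repeat for the newly added items until nothing changes.

Start with: [B → a e . B]
  [B → a e . B] has the dot before B: add [B → . S S], [B → . a e B], [B → . e S]
  [B → . S S] has the dot before S: add [S → . a], [S → . a B e]
No further items can be added.

CLOSURE = { [B → . S S], [B → . a e B], [B → . e S], [B → a e . B], [S → . a B e], [S → . a] }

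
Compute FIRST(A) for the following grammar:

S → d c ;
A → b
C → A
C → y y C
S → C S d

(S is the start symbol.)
{ 'b' }

To compute FIRST(A), examine every production with A on the left-hand side, reading each right-hand side left to right until a non-nullable symbol is reached.

From A → b:
  - b is a terminal: add 'b' and stop

Collecting: FIRST(A) = { 'b' }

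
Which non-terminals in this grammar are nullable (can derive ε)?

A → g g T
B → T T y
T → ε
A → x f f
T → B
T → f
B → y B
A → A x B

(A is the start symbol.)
ε-productions: T → ε
So T is immediately nullable.
No further non-terminal can be added: every production for the remaining non-terminals contains a terminal or a non-nullable non-terminal.
Nullable = { 'T' }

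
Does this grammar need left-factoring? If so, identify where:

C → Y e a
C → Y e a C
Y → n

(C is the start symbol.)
Left-factoring is needed when two productions for the same non-terminal
share a common prefix on the right-hand side.

Productions for C:
  C → Y e a
  C → Y e a C

Found common prefix 'Y e a' in productions for C

Answer: Yes, C has productions with common prefix 'Y e a'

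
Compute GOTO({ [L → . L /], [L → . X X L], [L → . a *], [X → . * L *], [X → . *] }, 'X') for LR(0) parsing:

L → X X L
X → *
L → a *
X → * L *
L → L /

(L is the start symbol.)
GOTO(I, 'X') = CLOSURE({ [A → αX.β] : [A → α.Xβ] ∈ I, X = 'X' })

Items with dot before 'X', with the dot advanced:
  [L → . X X L] → [L → X . X L]
Closure of the advanced items:
  [L → X . X L] has the dot before X: add [X → . *], [X → . * L *]

GOTO = { [L → X . X L], [X → . * L *], [X → . *] }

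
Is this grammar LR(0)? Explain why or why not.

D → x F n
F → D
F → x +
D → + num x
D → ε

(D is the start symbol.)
No. Shift-reduce conflict between [D → .] and [D → . + num x]

A grammar is LR(0) if no state in the canonical LR(0) collection has:
  - both a shift item (dot before a terminal) and a complete item (shift-reduce conflict), or
  - two or more complete items (reduce-reduce conflict; the accept item [D' → D .] counts as a complete item here).

Augment with D' → D and build the canonical LR(0) collection (I0 = CLOSURE({[D' → . D]}), then GOTO on every symbol after a dot until no new states appear). It has 11 states:
  I0: { [D → . + num x], [D → . x F n], [D → .], [D' → . D] }  — shift, reduce
  I1: { [D → + . num x] }  — shift
  I2: { [D' → D .] }  — accept
  I3: { [D → . + num x], [D → . x F n], [D → .], [D → x . F n], [F → . D], [F → . x +] }  — shift, reduce
  I4: { [F → D .] }  — reduce
  I5: { [D → x F . n] }  — shift
  I6: { [D → . + num x], [D → . x F n], [D → .], [D → x . F n], [F → . D], [F → . x +], [F → x . +] }  — shift, reduce
  I7: { [D → + . num x], [F → x + .] }  — shift, reduce
  I8: { [D → + num . x] }  — shift
  I9: { [D → + num x .] }  — reduce
  I10: { [D → x F n .] }  — reduce

Conflict in state I0:
  Shift-reduce conflict between [D → .] and [D → . + num x]
So the grammar is NOT LR(0).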